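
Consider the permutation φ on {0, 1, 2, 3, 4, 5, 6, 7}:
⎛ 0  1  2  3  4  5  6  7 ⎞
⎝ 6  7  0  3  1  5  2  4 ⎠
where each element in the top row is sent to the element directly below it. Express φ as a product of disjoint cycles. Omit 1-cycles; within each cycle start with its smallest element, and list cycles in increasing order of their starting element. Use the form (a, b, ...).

(0, 6, 2)(1, 7, 4)

Iterating φ from 0 gives 0 → 6 → 2 → 0; that is the 3-cycle (0, 6, 2).
Continuing from each remaining unvisited element yields (0, 6, 2)(1, 7, 4).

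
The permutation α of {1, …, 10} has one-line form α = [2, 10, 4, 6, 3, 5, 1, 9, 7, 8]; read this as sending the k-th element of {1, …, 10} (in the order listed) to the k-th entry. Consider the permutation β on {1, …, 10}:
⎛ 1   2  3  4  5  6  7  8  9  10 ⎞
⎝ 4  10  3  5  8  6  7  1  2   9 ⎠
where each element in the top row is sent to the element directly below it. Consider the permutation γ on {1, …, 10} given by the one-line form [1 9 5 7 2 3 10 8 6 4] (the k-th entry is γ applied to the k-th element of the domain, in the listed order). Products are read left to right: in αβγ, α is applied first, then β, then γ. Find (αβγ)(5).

Chase 5: α(5) = 3; β(3) = 3; γ(3) = 5. Hence (αβγ)(5) = 5.

5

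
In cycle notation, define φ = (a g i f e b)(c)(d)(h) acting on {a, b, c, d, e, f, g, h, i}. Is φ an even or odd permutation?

odd

The cycle lengths are 6, 1, 1, 1.
A cycle is odd iff its length is even; φ has 1 even-length cycle, so sgn(φ) = (−1)^1 and φ is odd.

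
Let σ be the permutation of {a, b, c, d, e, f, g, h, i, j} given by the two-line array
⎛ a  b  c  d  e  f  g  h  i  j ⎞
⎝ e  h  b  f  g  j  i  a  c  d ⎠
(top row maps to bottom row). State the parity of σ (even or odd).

In disjoint-cycle form the cycle lengths are 7, 3.
A cycle of length ℓ contributes ℓ−1 transpositions, so σ is a product of 6 + 2 = 8 transpositions — even.

even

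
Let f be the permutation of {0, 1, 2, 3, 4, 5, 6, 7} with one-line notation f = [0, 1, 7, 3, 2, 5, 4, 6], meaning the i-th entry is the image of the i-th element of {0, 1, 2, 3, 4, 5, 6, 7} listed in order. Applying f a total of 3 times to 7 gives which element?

2

Tracing 7 → 6 → … returns to 7 after 4 steps, so 7 lies in a 4-cycle (2, 7, 6, 4).
Advancing 3 steps from 7: 7 → 6 → 4 → 2.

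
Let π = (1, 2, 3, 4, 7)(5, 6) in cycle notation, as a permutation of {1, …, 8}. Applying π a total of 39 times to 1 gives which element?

1 lies in the 5-cycle (1, 2, 3, 4, 7).
Powers repeat with period 5 on this cycle, and 39 mod 5 = 4, so π^39(1) = π^4(1).
Stepping 4 places around the cycle: 1 → 2 → 3 → 4 → 7.

7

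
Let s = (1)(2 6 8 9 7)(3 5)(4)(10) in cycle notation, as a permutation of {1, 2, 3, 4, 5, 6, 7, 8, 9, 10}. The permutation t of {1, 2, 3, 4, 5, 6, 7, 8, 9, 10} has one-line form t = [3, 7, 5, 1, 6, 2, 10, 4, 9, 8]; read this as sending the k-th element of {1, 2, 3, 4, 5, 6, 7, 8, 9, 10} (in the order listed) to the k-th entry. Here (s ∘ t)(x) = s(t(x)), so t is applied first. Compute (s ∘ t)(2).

2

t(2) = 7, then s(7) = 2; composing gives (s ∘ t)(2) = 2.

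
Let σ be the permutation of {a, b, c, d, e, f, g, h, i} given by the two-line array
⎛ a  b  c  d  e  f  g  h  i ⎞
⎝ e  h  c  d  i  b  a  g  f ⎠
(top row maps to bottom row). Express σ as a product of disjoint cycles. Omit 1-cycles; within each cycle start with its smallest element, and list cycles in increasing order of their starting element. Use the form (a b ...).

Start at a and follow images: a → e → i → f → b → h → g → a, giving the cycle (a e i f b h g).
Continuing from each remaining unvisited element yields (a e i f b h g).

(a e i f b h g)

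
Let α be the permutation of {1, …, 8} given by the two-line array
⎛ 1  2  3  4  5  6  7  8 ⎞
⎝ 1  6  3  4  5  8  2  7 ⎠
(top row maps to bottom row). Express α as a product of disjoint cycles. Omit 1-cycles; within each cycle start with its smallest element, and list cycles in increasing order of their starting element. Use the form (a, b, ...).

(2, 6, 8, 7)

From 2: 2 → 6 → 8 → 7 → 2, closing the cycle (2, 6, 8, 7).
Continuing from each remaining unvisited element yields (2, 6, 8, 7).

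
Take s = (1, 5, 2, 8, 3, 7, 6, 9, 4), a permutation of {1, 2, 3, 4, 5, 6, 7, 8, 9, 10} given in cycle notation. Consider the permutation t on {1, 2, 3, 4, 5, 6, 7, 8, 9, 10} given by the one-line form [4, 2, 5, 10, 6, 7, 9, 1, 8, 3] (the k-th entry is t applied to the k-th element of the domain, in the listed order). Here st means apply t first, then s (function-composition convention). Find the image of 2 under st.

8

(st)(2) = s(t(2)). t(2) = 2, then s(2) = 8. So (st)(2) = 8.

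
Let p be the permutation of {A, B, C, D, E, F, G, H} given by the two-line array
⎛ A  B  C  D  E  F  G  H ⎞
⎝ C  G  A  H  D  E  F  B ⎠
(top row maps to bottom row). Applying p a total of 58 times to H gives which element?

Tracing H → B → … returns to H after 6 steps, so H lies in a 6-cycle (B G F E D H).
Powers repeat with period 6 on this cycle, and 58 mod 6 = 4, so p^58(H) = p^4(H).
Stepping 4 places around the cycle: H → B → G → F → E.

E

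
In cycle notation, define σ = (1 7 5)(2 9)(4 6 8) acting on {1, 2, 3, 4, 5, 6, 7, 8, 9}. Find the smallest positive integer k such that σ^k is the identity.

6

The disjoint cycles have lengths 3, 3, 2, 1.
The order is lcm(3, 3, 2) = 6.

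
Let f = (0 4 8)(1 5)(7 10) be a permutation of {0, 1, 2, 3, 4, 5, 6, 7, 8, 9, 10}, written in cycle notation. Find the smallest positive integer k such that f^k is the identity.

6

The cycle type of f is (3, 2, 2, 1, 1, 1, 1).
The order of f is the least common multiple of its cycle lengths: lcm(3, 2, 2) = 6.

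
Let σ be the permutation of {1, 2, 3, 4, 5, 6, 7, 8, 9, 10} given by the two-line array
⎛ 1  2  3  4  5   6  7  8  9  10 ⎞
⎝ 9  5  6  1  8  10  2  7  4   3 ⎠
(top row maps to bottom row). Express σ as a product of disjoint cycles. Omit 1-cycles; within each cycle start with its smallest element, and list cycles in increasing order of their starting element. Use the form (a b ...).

Start at 1 and follow images: 1 → 9 → 4 → 1, giving the cycle (1 9 4).
Continuing from each remaining unvisited element yields (1 9 4)(2 5 8 7)(3 6 10).

(1 9 4)(2 5 8 7)(3 6 10)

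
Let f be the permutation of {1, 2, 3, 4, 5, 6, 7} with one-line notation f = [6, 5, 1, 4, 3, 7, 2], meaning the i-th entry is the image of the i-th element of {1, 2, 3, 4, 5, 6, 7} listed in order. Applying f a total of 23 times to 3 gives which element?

5

Tracing 3 → 1 → … returns to 3 after 6 steps, so 3 lies in a 6-cycle (1 6 7 2 5 3).
Since the cycle has length 6, f^23 acts on it the same as f^5 (23 mod 6 = 5).
Advancing 5 steps from 3: 3 → 1 → 6 → 7 → 2 → 5.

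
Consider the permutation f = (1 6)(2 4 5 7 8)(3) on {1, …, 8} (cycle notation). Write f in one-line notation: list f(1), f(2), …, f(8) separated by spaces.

6 4 3 5 7 1 8 2

Reading each image from the cycles: 1↦6, 2↦4, 3↦3, 4↦5, 5↦7, 6↦1, 7↦8, 8↦2.
Listing these in domain order gives 6 4 3 5 7 1 8 2.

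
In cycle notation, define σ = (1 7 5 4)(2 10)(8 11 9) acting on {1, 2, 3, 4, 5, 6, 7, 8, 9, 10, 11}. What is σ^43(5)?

5 lies in the 4-cycle (1 7 5 4).
On a 4-cycle, σ^4 is the identity, so σ^43 = σ^3 there (43 ≡ 3 mod 4).
Stepping 3 places around the cycle: 5 → 4 → 1 → 7.

7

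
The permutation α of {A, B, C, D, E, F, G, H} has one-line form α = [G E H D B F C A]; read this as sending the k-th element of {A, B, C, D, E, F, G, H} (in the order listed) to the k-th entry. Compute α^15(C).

G

Tracing C → H → … returns to C after 4 steps, so C lies in a 4-cycle (A G C H).
On a 4-cycle, α^4 is the identity, so α^15 = α^3 there (15 ≡ 3 mod 4).
Advancing 3 steps from C: C → H → A → G.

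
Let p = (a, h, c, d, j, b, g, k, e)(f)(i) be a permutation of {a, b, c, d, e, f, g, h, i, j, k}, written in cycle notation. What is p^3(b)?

e

b lies in the 9-cycle (a, h, c, d, j, b, g, k, e).
Advancing 3 steps from b: b → g → k → e.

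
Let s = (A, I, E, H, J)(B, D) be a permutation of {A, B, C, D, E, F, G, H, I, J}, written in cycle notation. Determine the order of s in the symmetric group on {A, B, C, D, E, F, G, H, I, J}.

10

The cycle type of s is (5, 2, 1, 1, 1).
Since disjoint cycles commute, ord(s) = lcm(5, 2) = 10.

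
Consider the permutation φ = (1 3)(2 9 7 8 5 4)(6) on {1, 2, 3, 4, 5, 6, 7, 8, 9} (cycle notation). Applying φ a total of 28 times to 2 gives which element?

2 lies in the 6-cycle (2 9 7 8 5 4).
On a 6-cycle, φ^6 is the identity, so φ^28 = φ^4 there (28 ≡ 4 mod 6).
Stepping 4 places around the cycle: 2 → 9 → 7 → 8 → 5.

5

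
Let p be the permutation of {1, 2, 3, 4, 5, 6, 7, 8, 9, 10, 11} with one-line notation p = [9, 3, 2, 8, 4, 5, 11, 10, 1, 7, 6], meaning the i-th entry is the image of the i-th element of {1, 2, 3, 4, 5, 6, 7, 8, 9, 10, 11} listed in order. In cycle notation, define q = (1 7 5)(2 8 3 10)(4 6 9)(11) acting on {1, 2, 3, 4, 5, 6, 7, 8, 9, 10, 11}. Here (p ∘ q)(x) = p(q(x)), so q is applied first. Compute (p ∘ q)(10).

3

(p ∘ q)(10) = p(q(10)). q(10) = 2, then p(2) = 3. So (p ∘ q)(10) = 3.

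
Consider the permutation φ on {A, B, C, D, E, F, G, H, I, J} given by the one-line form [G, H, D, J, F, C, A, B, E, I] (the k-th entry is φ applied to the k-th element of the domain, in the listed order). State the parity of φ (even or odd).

odd

In disjoint-cycle form the cycle lengths are 6, 2, 2.
A cycle is odd iff its length is even; φ has 3 even-length cycles, so sgn(φ) = (−1)^3 and φ is odd.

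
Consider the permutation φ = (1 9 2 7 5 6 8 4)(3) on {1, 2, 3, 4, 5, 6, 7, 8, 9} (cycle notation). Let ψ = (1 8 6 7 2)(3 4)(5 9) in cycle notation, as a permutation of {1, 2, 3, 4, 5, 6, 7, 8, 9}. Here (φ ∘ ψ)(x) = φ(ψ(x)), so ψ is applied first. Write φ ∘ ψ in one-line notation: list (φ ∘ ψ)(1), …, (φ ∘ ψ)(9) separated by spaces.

4 9 1 3 2 5 7 8 6

Chase each element through ψ then φ: 1 → 8 → 4; 2 → 1 → 9; 3 → 4 → 1; 4 → 3 → 3; 5 → 9 → 2; 6 → 7 → 5; 7 → 2 → 7; 8 → 6 → 8; 9 → 5 → 6.
Collecting the images, φ ∘ ψ = [4 9 1 3 2 5 7 8 6].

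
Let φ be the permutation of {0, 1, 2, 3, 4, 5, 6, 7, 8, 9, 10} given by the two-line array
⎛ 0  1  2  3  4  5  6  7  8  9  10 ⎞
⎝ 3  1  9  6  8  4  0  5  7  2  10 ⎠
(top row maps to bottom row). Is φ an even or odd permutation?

even

In disjoint-cycle form the cycle lengths are 4, 3, 2, 1, 1.
A cycle is odd iff its length is even; φ has 2 even-length cycles, so sgn(φ) = (−1)^2 and φ is even.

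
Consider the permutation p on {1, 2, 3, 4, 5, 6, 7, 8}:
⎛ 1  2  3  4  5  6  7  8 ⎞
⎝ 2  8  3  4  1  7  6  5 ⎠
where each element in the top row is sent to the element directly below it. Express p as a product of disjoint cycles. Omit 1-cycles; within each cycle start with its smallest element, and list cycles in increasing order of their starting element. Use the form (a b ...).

(1 2 8 5)(6 7)

Start at 1 and follow images: 1 → 2 → 8 → 5 → 1, giving the cycle (1 2 8 5).
Repeating from the next unused element and collecting all non-trivial cycles gives (1 2 8 5)(6 7).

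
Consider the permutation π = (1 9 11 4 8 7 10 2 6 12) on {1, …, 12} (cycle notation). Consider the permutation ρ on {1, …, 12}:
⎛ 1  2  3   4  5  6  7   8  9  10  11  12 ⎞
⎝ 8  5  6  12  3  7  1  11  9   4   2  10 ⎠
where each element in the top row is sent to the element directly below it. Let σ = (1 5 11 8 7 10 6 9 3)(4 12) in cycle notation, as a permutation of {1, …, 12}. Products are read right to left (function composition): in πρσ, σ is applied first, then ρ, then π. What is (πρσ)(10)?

10

(πρσ)(10) = π(ρ(σ(10))). σ(10) = 6, then ρ(6) = 7, then π(7) = 10, so the result is 10.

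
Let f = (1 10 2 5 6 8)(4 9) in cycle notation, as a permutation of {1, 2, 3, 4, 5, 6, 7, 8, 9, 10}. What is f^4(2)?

2 lies in the 6-cycle (1 10 2 5 6 8).
Advancing 4 steps from 2: 2 → 5 → 6 → 8 → 1.

1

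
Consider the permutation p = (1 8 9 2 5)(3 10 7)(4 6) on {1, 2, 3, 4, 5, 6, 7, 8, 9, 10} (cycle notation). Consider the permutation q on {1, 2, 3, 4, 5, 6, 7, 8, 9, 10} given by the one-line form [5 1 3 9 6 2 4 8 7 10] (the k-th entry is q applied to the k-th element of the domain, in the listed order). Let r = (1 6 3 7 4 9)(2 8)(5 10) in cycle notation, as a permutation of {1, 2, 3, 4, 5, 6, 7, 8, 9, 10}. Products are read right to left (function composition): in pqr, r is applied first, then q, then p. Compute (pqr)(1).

Chase 1: r(1) = 6; q(6) = 2; p(2) = 5. Hence (pqr)(1) = 5.

5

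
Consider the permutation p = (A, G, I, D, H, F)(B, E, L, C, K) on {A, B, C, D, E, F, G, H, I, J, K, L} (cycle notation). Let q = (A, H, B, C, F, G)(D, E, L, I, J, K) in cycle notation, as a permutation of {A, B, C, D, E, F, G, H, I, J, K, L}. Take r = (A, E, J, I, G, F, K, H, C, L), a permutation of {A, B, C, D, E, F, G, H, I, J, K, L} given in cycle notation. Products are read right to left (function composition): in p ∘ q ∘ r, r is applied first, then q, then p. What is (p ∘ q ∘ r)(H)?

A

(p ∘ q ∘ r)(H) = p(q(r(H))). r(H) = C, then q(C) = F, then p(F) = A, so the result is A.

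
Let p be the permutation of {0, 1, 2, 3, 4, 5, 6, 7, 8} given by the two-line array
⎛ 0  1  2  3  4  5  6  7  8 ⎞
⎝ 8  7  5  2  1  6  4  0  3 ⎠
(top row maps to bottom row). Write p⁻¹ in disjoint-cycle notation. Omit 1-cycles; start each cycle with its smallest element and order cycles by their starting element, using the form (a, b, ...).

(0, 7, 1, 4, 6, 5, 2, 3, 8)

The cycle decomposition of p is (0, 8, 3, 2, 5, 6, 4, 1, 7).
The inverse reverses every cycle; in canonical form, p⁻¹ = (0, 7, 1, 4, 6, 5, 2, 3, 8).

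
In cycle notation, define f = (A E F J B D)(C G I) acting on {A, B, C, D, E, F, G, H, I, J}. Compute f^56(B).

B lies in the 6-cycle (A E F J B D).
Since the cycle has length 6, f^56 acts on it the same as f^2 (56 mod 6 = 2).
Advancing 2 steps from B: B → D → A.

A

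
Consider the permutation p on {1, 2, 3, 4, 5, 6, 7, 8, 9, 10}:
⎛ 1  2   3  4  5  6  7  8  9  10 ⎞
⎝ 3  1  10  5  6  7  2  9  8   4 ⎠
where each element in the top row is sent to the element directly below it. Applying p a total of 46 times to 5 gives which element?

10

Tracing 5 → 6 → … returns to 5 after 8 steps, so 5 lies in an 8-cycle (1 3 10 4 5 6 7 2).
On an 8-cycle, p^8 is the identity, so p^46 = p^6 there (46 ≡ 6 mod 8).
Stepping 6 places around the cycle: 5 → 6 → 7 → 2 → 1 → 3 → 10.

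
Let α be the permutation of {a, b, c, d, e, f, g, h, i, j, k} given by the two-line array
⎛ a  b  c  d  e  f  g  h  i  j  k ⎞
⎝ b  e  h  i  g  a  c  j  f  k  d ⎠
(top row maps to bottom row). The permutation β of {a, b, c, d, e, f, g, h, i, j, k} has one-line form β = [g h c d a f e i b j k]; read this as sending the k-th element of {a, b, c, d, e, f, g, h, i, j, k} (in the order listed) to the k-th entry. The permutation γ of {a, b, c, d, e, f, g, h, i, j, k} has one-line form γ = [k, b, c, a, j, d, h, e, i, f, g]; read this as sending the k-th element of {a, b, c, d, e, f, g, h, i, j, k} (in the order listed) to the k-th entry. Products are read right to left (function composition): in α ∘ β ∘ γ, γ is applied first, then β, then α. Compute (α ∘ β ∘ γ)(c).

h

Apply the permutations in order: γ(c) = c, then β(c) = c, then α(c) = h. So (α ∘ β ∘ γ)(c) = h.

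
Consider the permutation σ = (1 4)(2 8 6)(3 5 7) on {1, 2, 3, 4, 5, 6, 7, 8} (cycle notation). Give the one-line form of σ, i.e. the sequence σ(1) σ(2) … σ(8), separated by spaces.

Image by image: 1↦4, 2↦8, 3↦5, 4↦1, 5↦7, 6↦2, 7↦3, 8↦6.
Listing these in domain order gives 4 8 5 1 7 2 3 6.

4 8 5 1 7 2 3 6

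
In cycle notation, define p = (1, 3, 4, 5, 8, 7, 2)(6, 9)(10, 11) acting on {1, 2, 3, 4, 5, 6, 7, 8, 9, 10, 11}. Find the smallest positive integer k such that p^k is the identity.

The disjoint cycles have lengths 7, 2, 2.
Since disjoint cycles commute, ord(p) = lcm(7, 2, 2) = 14.

14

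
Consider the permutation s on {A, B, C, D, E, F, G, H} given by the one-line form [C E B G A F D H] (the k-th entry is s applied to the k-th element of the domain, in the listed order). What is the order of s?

Writing s as disjoint cycles, the cycle lengths are 4, 2, 1, 1.
The order of s is the least common multiple of its cycle lengths: lcm(4, 2) = 4.

4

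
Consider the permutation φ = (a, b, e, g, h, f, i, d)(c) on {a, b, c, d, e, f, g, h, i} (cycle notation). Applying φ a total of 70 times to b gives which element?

d

b lies in the 8-cycle (a, b, e, g, h, f, i, d).
Since the cycle has length 8, φ^70 acts on it the same as φ^6 (70 mod 8 = 6).
Stepping 6 places around the cycle: b → e → g → h → f → i → d.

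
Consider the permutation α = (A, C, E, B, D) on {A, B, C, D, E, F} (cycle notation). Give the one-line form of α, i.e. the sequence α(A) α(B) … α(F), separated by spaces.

Reading each image from the cycles: A→C, B→D, C→E, D→A, E→B, F→F.
So the one-line form is C D E A B F.

C D E A B F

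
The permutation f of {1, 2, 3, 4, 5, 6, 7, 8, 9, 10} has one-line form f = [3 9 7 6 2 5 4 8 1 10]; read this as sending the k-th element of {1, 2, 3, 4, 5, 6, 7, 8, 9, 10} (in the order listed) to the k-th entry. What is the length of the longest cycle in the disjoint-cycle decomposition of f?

Decomposing into disjoint cycles gives (1, 3, 7, 4, 6, 5, 2, 9); the longest has length 8.

8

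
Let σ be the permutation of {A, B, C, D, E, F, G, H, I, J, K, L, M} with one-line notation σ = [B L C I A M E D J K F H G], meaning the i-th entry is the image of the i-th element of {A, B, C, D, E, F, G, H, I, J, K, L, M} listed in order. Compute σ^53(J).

Tracing J → K → … returns to J after 12 steps, so J lies in a 12-cycle (A, B, L, H, D, I, J, K, F, M, G, E).
Since the cycle has length 12, σ^53 acts on it the same as σ^5 (53 mod 12 = 5).
Stepping 5 places around the cycle: J → K → F → M → G → E.

E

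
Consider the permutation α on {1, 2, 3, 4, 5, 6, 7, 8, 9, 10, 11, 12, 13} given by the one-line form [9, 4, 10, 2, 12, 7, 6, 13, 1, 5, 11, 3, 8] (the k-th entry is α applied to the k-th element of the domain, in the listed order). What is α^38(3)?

Tracing 3 → 10 → … returns to 3 after 4 steps, so 3 lies in a 4-cycle (3 10 5 12).
Powers repeat with period 4 on this cycle, and 38 mod 4 = 2, so α^38(3) = α^2(3).
Advancing 2 steps from 3: 3 → 10 → 5.

5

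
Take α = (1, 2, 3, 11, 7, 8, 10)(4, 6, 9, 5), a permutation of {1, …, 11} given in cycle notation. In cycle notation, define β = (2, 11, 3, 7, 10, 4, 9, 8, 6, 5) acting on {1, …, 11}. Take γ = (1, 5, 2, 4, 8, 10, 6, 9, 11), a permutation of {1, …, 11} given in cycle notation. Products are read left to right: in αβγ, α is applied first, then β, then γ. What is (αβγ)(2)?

7

Apply the permutations in order: α(2) = 3, then β(3) = 7, then γ(7) = 7. So (αβγ)(2) = 7.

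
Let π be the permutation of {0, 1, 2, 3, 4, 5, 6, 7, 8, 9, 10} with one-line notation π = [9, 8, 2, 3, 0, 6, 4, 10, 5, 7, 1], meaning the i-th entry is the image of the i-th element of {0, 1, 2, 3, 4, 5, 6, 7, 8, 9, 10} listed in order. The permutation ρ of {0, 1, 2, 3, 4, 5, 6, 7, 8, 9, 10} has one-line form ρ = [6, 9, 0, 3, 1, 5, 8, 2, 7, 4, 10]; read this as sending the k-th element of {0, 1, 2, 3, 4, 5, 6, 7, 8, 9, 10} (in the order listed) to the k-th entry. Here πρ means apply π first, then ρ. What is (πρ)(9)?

π(9) = 7, then ρ(7) = 2; composing gives (πρ)(9) = 2.

2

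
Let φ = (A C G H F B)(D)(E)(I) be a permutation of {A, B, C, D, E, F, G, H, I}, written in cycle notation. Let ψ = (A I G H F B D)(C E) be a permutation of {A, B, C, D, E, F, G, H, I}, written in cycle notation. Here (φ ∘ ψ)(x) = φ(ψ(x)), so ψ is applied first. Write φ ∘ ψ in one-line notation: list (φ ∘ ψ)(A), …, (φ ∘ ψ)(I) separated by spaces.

I D E C G A F B H

For each element, apply ψ then φ: A → I → I; B → D → D; C → E → E; D → A → C; E → C → G; F → B → A; G → H → F; H → F → B; I → G → H.
Collecting the images, φ ∘ ψ = [I D E C G A F B H].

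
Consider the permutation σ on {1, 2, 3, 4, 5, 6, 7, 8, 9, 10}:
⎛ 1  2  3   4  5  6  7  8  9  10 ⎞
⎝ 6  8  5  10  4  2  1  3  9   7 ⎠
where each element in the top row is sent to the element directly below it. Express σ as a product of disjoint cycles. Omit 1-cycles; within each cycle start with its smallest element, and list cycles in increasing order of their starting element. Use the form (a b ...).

(1 6 2 8 3 5 4 10 7)

Iterating σ from 1 gives 1 → 6 → 2 → 8 → 3 → 5 → 4 → 10 → 7 → 1; that is the 9-cycle (1 6 2 8 3 5 4 10 7).
Continuing from each remaining unvisited element yields (1 6 2 8 3 5 4 10 7).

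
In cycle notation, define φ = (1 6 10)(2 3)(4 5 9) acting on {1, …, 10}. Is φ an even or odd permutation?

The cycle lengths are 3, 3, 2, 1, 1.
A cycle of length ℓ contributes ℓ−1 transpositions, so φ is a product of 2 + 2 + 1 = 5 transpositions — odd.

odd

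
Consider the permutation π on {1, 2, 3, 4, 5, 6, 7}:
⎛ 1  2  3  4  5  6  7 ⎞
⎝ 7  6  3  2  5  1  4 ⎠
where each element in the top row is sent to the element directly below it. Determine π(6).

1

The entry below 6 in the array is 1, so π(6) = 1.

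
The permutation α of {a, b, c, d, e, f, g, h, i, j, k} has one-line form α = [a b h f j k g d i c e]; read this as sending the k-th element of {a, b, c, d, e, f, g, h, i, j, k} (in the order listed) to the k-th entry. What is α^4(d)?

Tracing d → f → … returns to d after 7 steps, so d lies in a 7-cycle (c h d f k e j).
Advancing 4 steps from d: d → f → k → e → j.

j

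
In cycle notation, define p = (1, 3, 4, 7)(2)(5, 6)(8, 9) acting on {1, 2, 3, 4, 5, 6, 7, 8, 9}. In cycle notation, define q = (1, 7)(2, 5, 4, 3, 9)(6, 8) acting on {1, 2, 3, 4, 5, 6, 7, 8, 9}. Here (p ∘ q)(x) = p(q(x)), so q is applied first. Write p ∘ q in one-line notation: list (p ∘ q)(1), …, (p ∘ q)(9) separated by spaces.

Chase each element through q then p: 1 → 7 → 1; 2 → 5 → 6; 3 → 9 → 8; 4 → 3 → 4; 5 → 4 → 7; 6 → 8 → 9; 7 → 1 → 3; 8 → 6 → 5; 9 → 2 → 2.
So p ∘ q in one-line form is 1 6 8 4 7 9 3 5 2.

1 6 8 4 7 9 3 5 2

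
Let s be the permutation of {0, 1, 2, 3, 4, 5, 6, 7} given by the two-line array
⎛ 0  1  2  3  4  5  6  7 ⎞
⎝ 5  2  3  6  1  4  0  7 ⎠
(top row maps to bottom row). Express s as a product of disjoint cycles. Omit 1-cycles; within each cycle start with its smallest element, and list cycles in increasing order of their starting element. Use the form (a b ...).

Start at 0 and follow images: 0 → 5 → 4 → 1 → 2 → 3 → 6 → 0, giving the cycle (0 5 4 1 2 3 6).
Continuing from each remaining unvisited element yields (0 5 4 1 2 3 6).

(0 5 4 1 2 3 6)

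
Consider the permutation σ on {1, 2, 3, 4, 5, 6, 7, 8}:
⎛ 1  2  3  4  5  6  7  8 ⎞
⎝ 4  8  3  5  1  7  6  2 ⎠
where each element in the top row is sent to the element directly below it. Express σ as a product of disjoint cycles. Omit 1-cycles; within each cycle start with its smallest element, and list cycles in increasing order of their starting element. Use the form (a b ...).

(1 4 5)(2 8)(6 7)

Start at 1 and follow images: 1 → 4 → 5 → 1, giving the cycle (1 4 5).
Repeating from the next unused element and collecting all non-trivial cycles gives (1 4 5)(2 8)(6 7).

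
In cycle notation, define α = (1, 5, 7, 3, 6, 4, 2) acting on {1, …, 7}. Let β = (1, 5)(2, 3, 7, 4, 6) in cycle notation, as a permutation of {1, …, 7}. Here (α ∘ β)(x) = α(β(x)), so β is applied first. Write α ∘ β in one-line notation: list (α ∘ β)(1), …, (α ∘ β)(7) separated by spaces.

For each element, apply β then α: 1 → 5 → 7; 2 → 3 → 6; 3 → 7 → 3; 4 → 6 → 4; 5 → 1 → 5; 6 → 2 → 1; 7 → 4 → 2.
Collecting the images, α ∘ β = [7 6 3 4 5 1 2].

7 6 3 4 5 1 2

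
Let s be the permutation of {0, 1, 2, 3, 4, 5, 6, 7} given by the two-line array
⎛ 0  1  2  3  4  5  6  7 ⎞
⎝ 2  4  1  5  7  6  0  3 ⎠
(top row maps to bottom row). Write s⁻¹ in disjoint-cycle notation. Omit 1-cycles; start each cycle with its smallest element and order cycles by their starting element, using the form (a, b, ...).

(0, 6, 5, 3, 7, 4, 1, 2)

First write s in disjoint cycles: (0, 2, 1, 4, 7, 3, 5, 6).
Reversing each cycle (and rotating so the smallest element leads) gives s⁻¹ = (0, 6, 5, 3, 7, 4, 1, 2).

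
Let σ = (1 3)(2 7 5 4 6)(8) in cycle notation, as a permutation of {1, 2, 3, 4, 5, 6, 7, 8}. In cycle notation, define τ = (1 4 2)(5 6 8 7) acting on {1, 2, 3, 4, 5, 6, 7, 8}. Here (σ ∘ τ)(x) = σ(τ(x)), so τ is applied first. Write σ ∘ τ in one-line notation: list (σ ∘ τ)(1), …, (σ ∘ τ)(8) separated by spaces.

For each element, apply τ then σ: 1 → 4 → 6; 2 → 1 → 3; 3 → 3 → 1; 4 → 2 → 7; 5 → 6 → 2; 6 → 8 → 8; 7 → 5 → 4; 8 → 7 → 5.
So σ ∘ τ in one-line form is 6 3 1 7 2 8 4 5.

6 3 1 7 2 8 4 5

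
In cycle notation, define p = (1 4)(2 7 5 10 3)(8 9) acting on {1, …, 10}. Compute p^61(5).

5 lies in the 5-cycle (2 7 5 10 3).
Since the cycle has length 5, p^61 acts on it the same as p^1 (61 mod 5 = 1).
Advancing 1 step from 5: 5 → 10.

10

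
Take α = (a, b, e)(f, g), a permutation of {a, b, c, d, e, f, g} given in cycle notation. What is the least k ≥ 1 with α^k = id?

The disjoint cycles have lengths 3, 2, 1, 1.
The order of α is the least common multiple of its cycle lengths: lcm(3, 2) = 6.

6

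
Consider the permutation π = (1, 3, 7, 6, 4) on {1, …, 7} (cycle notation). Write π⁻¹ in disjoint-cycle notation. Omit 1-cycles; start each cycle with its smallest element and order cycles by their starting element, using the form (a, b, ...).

(1, 4, 6, 7, 3)

Inverting a permutation written in cycle notation just reverses the order within every cycle.
After reversing and putting each cycle's least element first, π⁻¹ = (1, 4, 6, 7, 3).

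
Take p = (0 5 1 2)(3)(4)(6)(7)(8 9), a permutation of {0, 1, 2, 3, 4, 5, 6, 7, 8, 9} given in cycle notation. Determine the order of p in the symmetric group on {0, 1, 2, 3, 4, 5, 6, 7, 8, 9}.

The cycle type of p is (4, 2, 1, 1, 1, 1).
Since disjoint cycles commute, ord(p) = lcm(4, 2) = 4.

4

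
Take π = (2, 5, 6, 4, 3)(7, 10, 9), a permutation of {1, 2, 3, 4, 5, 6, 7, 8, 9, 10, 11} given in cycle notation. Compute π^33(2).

2 lies in the 5-cycle (2, 5, 6, 4, 3).
On a 5-cycle, π^5 is the identity, so π^33 = π^3 there (33 ≡ 3 mod 5).
Advancing 3 steps from 2: 2 → 5 → 6 → 4.

4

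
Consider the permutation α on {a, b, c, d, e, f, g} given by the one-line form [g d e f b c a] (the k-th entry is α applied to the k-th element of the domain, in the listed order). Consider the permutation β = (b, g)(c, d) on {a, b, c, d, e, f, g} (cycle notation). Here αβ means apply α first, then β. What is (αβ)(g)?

a

First apply α: α(g) = a, then β(a) = a. Thus (αβ)(g) = a.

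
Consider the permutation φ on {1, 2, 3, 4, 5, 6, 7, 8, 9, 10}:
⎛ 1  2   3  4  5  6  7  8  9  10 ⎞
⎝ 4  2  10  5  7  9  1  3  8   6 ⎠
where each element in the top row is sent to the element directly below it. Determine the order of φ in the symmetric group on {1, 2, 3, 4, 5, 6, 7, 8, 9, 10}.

20

The disjoint-cycle form of φ has cycle lengths 5, 4, 1.
Since disjoint cycles commute, ord(φ) = lcm(5, 4) = 20.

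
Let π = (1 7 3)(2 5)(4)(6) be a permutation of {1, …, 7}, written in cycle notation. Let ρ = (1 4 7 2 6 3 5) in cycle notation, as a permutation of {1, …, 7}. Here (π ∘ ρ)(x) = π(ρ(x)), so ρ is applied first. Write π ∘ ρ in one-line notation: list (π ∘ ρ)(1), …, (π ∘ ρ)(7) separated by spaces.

Chase each element through ρ then π: 1 → 4 → 4; 2 → 6 → 6; 3 → 5 → 2; 4 → 7 → 3; 5 → 1 → 7; 6 → 3 → 1; 7 → 2 → 5.
So π ∘ ρ in one-line form is 4 6 2 3 7 1 5.

4 6 2 3 7 1 5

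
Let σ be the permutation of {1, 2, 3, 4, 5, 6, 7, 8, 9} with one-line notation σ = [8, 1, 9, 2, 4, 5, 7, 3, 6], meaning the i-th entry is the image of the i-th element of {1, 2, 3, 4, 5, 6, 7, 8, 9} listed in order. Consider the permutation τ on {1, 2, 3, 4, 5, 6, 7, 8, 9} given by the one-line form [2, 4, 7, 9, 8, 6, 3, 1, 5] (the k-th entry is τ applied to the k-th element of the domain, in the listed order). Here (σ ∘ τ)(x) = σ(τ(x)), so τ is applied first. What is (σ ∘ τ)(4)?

6

(σ ∘ τ)(4) = σ(τ(4)). τ(4) = 9, then σ(9) = 6. So (σ ∘ τ)(4) = 6.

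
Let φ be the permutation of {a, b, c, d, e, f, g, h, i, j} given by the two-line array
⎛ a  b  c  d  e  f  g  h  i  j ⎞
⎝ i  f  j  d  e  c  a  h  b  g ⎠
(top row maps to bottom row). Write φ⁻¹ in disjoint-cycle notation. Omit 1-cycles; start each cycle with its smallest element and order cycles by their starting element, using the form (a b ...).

The cycle decomposition of φ is (a i b f c j g).
Reversing each cycle (and rotating so the smallest element leads) gives φ⁻¹ = (a g j c f b i).

(a g j c f b i)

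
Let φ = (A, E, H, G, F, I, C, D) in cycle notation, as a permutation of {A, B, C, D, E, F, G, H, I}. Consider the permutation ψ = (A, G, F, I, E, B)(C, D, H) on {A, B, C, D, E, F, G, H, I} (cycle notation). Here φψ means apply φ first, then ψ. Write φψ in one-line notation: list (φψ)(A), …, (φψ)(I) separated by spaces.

B A H G C E I F D

(φψ)(x) = ψ(φ(x)). Computing each image: ψ(φ(A)) = ψ(E) = B, ψ(φ(B)) = ψ(B) = A, ψ(φ(C)) = ψ(D) = H, ψ(φ(D)) = ψ(A) = G, ψ(φ(E)) = ψ(H) = C, ψ(φ(F)) = ψ(I) = E, ψ(φ(G)) = ψ(F) = I, ψ(φ(H)) = ψ(G) = F, ψ(φ(I)) = ψ(C) = D.
Hence φψ = [B A H G C E I F D].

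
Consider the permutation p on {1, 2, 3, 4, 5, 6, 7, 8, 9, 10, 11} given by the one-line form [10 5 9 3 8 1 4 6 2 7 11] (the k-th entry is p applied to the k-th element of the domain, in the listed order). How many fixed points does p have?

The fixed points (elements with p(x) = x) are {11}, so there is 1.

1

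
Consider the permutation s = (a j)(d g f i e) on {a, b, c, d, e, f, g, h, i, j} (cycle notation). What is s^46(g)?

f

g lies in the 5-cycle (d g f i e).
Since the cycle has length 5, s^46 acts on it the same as s^1 (46 mod 5 = 1).
Stepping 1 place around the cycle: g → f.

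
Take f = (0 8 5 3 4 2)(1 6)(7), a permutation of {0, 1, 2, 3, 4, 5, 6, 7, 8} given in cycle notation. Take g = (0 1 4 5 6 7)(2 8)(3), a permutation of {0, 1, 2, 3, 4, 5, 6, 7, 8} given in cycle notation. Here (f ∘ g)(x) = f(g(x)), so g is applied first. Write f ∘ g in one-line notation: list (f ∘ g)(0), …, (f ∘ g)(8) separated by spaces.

For each element, apply g then f: 0 → 1 → 6; 1 → 4 → 2; 2 → 8 → 5; 3 → 3 → 4; 4 → 5 → 3; 5 → 6 → 1; 6 → 7 → 7; 7 → 0 → 8; 8 → 2 → 0.
Collecting the images, f ∘ g = [6 2 5 4 3 1 7 8 0].

6 2 5 4 3 1 7 8 0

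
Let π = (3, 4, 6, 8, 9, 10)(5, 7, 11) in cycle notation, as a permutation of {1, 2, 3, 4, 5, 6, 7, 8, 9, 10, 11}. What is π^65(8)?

8 lies in the 6-cycle (3, 4, 6, 8, 9, 10).
Powers repeat with period 6 on this cycle, and 65 mod 6 = 5, so π^65(8) = π^5(8).
Stepping 5 places around the cycle: 8 → 9 → 10 → 3 → 4 → 6.

6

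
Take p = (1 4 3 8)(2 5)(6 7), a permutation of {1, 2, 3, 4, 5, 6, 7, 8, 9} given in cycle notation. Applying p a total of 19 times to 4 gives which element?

4 lies in the 4-cycle (1 4 3 8).
Powers repeat with period 4 on this cycle, and 19 mod 4 = 3, so p^19(4) = p^3(4).
Stepping 3 places around the cycle: 4 → 3 → 8 → 1.

1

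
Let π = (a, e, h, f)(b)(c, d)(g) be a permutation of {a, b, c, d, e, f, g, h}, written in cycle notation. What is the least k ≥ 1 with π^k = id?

4

The cycle type of π is (4, 2, 1, 1).
The order is lcm(4, 2) = 4.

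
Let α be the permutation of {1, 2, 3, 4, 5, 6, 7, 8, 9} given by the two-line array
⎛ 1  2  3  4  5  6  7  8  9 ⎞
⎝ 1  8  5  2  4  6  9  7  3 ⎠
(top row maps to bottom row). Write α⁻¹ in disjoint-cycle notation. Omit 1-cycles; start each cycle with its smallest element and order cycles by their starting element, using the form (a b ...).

The cycle decomposition of α is (2 8 7 9 3 5 4).
The inverse reverses every cycle; in canonical form, α⁻¹ = (2 4 5 3 9 7 8).

(2 4 5 3 9 7 8)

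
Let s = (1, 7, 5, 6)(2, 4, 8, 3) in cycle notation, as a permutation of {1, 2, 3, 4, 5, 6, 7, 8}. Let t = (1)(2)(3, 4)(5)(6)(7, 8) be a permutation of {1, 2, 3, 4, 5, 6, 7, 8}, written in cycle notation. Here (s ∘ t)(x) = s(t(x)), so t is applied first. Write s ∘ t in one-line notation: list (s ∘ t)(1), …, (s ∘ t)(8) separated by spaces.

7 4 8 2 6 1 3 5

Chase each element through t then s: 1 → 1 → 7; 2 → 2 → 4; 3 → 4 → 8; 4 → 3 → 2; 5 → 5 → 6; 6 → 6 → 1; 7 → 8 → 3; 8 → 7 → 5.
Collecting the images, s ∘ t = [7 4 8 2 6 1 3 5].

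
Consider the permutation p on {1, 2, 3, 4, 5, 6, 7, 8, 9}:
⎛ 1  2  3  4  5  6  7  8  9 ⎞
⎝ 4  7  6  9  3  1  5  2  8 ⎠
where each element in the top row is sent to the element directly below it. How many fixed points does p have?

0

No element satisfies p(x) = x, so there are 0 fixed points.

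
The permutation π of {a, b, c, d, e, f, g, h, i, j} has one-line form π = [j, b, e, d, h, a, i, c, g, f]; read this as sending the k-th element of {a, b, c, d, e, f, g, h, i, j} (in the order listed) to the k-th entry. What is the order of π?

Decomposing into disjoint cycles gives cycle lengths 3, 3, 2, 1, 1.
The order of π is the least common multiple of its cycle lengths: lcm(3, 3, 2) = 6.

6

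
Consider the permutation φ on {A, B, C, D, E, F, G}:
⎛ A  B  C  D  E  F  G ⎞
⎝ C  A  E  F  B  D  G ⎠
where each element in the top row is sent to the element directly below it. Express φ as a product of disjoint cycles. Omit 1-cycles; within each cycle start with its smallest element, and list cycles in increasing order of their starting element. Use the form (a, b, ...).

(A, C, E, B)(D, F)

Iterating φ from A gives A → C → E → B → A; that is the 4-cycle (A, C, E, B).
Repeating from the next unused element and collecting all non-trivial cycles gives (A, C, E, B)(D, F).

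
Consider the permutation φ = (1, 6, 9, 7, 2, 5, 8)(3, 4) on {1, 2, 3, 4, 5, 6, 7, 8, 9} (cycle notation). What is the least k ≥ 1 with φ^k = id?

14

The cycle type of φ is (7, 2).
Since disjoint cycles commute, ord(φ) = lcm(7, 2) = 14.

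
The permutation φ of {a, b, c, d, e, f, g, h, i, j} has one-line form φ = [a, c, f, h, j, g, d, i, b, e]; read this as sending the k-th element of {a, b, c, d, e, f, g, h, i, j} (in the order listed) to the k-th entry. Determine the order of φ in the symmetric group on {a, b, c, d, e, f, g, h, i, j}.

14

Writing φ as disjoint cycles, the cycle lengths are 7, 2, 1.
Since disjoint cycles commute, ord(φ) = lcm(7, 2) = 14.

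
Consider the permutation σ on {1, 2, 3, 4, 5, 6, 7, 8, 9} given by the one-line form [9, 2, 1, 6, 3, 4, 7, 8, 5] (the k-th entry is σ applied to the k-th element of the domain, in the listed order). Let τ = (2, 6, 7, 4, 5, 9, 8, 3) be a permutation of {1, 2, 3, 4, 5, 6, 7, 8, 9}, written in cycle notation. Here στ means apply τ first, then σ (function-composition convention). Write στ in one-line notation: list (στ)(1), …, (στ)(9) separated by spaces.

Chase each element through τ then σ: 1 → 1 → 9; 2 → 6 → 4; 3 → 2 → 2; 4 → 5 → 3; 5 → 9 → 5; 6 → 7 → 7; 7 → 4 → 6; 8 → 3 → 1; 9 → 8 → 8.
Collecting the images, στ = [9 4 2 3 5 7 6 1 8].

9 4 2 3 5 7 6 1 8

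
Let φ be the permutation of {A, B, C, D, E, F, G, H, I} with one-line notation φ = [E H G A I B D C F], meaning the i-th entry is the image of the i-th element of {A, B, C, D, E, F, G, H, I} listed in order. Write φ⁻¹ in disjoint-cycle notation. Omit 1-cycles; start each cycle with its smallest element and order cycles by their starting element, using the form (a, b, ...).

(A, D, G, C, H, B, F, I, E)

First write φ in disjoint cycles: (A, E, I, F, B, H, C, G, D).
Reversing each cycle (and rotating so the smallest element leads) gives φ⁻¹ = (A, D, G, C, H, B, F, I, E).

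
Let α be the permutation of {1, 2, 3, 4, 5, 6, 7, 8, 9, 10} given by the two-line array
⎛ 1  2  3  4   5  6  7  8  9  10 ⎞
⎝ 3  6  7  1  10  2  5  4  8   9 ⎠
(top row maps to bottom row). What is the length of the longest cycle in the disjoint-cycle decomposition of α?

8

Decomposing into disjoint cycles gives (1 3 7 5 10 9 8 4)(2 6); the longest has length 8.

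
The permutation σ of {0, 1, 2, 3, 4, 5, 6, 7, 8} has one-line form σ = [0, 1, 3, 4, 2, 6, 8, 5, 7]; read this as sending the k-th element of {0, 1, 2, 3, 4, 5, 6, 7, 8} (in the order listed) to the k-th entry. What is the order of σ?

The disjoint-cycle form of σ has cycle lengths 4, 3, 1, 1.
The order of σ is the least common multiple of its cycle lengths: lcm(4, 3) = 12.

12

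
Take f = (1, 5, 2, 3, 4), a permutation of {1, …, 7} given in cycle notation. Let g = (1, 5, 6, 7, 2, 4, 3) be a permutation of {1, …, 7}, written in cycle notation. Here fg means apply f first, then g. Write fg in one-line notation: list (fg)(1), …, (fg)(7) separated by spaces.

6 1 3 5 4 7 2

For each element, apply f then g: 1 → 5 → 6; 2 → 3 → 1; 3 → 4 → 3; 4 → 1 → 5; 5 → 2 → 4; 6 → 6 → 7; 7 → 7 → 2.
So fg in one-line form is 6 1 3 5 4 7 2.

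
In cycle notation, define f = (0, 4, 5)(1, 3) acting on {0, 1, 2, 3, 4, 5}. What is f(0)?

Within (0, 4, 5), 0 ↦ 4.

4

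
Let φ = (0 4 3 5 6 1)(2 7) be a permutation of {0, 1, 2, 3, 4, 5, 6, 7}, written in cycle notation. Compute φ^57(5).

0

5 lies in the 6-cycle (0 4 3 5 6 1).
On a 6-cycle, φ^6 is the identity, so φ^57 = φ^3 there (57 ≡ 3 mod 6).
Stepping 3 places around the cycle: 5 → 6 → 1 → 0.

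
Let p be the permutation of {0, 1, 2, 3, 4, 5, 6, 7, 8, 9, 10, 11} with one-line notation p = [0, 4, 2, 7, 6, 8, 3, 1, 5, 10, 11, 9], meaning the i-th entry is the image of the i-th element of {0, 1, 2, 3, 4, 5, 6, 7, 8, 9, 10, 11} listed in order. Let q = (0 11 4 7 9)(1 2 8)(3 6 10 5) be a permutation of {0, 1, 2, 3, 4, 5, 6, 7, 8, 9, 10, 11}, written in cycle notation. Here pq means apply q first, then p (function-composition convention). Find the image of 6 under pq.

11

First apply q: q(6) = 10, then p(10) = 11. Thus (pq)(6) = 11.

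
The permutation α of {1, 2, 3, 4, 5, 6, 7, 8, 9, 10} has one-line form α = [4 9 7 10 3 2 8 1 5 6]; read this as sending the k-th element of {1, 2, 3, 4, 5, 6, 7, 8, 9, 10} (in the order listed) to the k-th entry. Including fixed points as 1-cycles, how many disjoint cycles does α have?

The cycle decomposition is (1 4 10 6 2 9 5 3 7 8), which has 1 cycle (counting 1-cycles).

1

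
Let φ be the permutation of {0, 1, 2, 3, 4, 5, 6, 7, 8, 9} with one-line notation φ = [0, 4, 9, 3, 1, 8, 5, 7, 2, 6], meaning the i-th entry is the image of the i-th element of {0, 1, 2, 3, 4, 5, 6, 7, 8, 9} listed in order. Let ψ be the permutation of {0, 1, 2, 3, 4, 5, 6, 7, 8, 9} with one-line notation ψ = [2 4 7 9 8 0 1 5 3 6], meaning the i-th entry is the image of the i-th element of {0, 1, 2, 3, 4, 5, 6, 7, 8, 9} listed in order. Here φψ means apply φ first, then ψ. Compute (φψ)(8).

7

φ(8) = 2, then ψ(2) = 7; composing gives (φψ)(8) = 7.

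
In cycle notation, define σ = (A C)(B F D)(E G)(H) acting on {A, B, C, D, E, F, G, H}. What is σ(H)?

The 1-cycle (H) fixes H, so σ(H) = H.

H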